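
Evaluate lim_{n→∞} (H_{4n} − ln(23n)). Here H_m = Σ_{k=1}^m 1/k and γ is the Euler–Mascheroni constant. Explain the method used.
lim = ln(4/23) + γ

By Euler-Maclaurin, H_m = ln m + γ + O(1/m). So
  H_{4n} − ln(23n) = ln(4n) + γ − ln(23n) + O(1/n)
                       = ln(4/23) + γ + O(1/n).
Hence the limit is ln(4/23) + γ.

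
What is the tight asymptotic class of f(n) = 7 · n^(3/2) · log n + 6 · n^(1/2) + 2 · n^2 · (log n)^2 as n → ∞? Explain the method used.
f(n) ∈ Θ(n^2 · (log n)^2)

Compare the terms by growth order. For large n, n^a · (log n)^b dominates n^a' · (log n)^b' iff a > a', or (a = a' and b > b'). Ranking the 3 terms shows the dominant one is 2 · n^2 · (log n)^2. Hence f(n) ∈ Θ(n^2 · (log n)^2).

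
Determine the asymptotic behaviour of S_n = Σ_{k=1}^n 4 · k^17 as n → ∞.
S_n ~ 2 · n^18 / 9

By integral comparison (Euler-Maclaurin), Σ_{k=1}^n 4 · k^17 = 4 · ∫_0^n x^17 dx + O(n^17) = 4 · n^18/18 = 2 · n^18 / 9 + O(n^17). (Equivalently, Faulhaber's formula gives the same leading term.)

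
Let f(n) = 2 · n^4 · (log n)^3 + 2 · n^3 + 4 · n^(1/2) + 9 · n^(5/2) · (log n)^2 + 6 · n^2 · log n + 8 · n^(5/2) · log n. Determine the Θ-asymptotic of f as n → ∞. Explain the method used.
f(n) ∈ Θ(n^4 · (log n)^3)

Compare the terms by growth order. For large n, n^a · (log n)^b dominates n^a' · (log n)^b' iff a > a', or (a = a' and b > b'). Ranking the 6 terms shows the dominant one is 2 · n^4 · (log n)^3. Hence f(n) ∈ Θ(n^4 · (log n)^3).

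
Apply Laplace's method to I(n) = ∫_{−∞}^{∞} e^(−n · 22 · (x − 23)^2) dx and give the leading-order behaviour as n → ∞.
I(n) = sqrt(π/(22n))

Here φ(x) = 22 · (x − 23)^2 has its unique minimum at x* = 23 with φ(x*) = 0 and φ''(x*) = 44. Laplace's method gives
  I(n) ~ e^(−n φ(x*)) · sqrt(2π / (n · φ''(x*))) = sqrt(2π / (44n)) = sqrt(π/(22n)).
This is exact: substituting u = (x − 23)·sqrt(22n) gives I(n) = (1/sqrt(22n)) ∫_{−∞}^{∞} e^(−u^2) du = sqrt(π/(22n)).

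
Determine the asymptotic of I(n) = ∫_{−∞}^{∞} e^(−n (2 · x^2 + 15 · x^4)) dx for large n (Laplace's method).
I(n) ~ sqrt(π/(2n))

φ(x) = 2 · x^2 + 15 · x^4 has its unique global minimum at x* = 0 (since φ'(x) = 4x + 60x^3 = 0 only at x = 0 for real x with both coefficients positive, and φ → ∞ as |x| → ∞). At x* = 0, φ(0) = 0 and φ''(0) = 4. Laplace's method then gives
  I(n) ~ sqrt(2π / (n · φ''(0))) · e^(−n φ(0)) = sqrt(2π / (4n)) = sqrt(π/(2n)).
The 15 · x^4 term contributes only at subleading order (an O(1/n) relative correction).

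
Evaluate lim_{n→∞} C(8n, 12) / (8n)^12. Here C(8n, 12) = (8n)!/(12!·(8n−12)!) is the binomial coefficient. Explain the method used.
lim = 1/12! = 1/479001600

With N = 8n → ∞: C(N, 12) / N^12 = [N(N−1)…(N−11)] / (12! · N^12) = (1/12!) · 1 · (1 − 1/(8n)) · … · (1 − 11/(8n)). Each factor → 1 as N → ∞, so the limit is 1/12! = 1/479001600.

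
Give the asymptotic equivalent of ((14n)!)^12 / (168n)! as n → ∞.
((14n)!)^12/(168n)! ~ ((2π·14n)^(11/2) / sqrt(12)) · 12^(−12·14n)  →  0

Write N = 14n. Stirling: N! ~ sqrt(2π N)(N/e)^N and (12N)! ~ sqrt(2π·12N)·(12N/e)^(12N).
  (N!)^12/(12N)! ~ (2π N)^(12/2) (N/e)^(12N) / [sqrt(2π·12N) (12N/e)^(12N)]
     = (2π N)^(12/2) / sqrt(2π·12N) · (N/(12N))^(12N)
     = (2π N)^((12−1)/2) / sqrt(12) · 12^(−12N).
Since 12^12 > 1, the factor 12^(−12N) decays exponentially, so the ratio → 0. Substituting N = 14n gives the stated form.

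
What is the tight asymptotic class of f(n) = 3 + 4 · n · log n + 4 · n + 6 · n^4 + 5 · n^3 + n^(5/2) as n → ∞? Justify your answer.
f(n) ∈ Θ(n^4)

Compare the terms by growth order. For large n, n^a · (log n)^b dominates n^a' · (log n)^b' iff a > a', or (a = a' and b > b'). Ranking the 6 terms shows the dominant one is 6 · n^4. Hence f(n) ∈ Θ(n^4).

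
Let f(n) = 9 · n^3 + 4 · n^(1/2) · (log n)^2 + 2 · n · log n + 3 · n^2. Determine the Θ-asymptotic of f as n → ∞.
f(n) ∈ Θ(n^3)

Compare the terms by growth order. For large n, n^a · (log n)^b dominates n^a' · (log n)^b' iff a > a', or (a = a' and b > b'). Ranking the 4 terms shows the dominant one is 9 · n^3. Hence f(n) ∈ Θ(n^3).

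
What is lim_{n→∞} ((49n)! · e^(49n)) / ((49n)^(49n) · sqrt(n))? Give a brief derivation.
lim = sqrt(2π·49)

Stirling: (49n)! ~ sqrt(2π·49n) · (49n/e)^(49n). Hence
  (49n)! · e^(49n) / (49n)^(49n) ~ sqrt(2π·49n).
Dividing by sqrt(n): sqrt(2π·49n) / sqrt(n) = sqrt(2π·49) · n^((1−1)/2), so the limit is sqrt(2π·49).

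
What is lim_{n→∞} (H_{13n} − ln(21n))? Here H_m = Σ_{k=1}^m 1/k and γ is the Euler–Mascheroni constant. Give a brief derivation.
lim = ln(13/21) + γ

By Euler-Maclaurin, H_m = ln m + γ + O(1/m). So
  H_{13n} − ln(21n) = ln(13n) + γ − ln(21n) + O(1/n)
                       = ln(13/21) + γ + O(1/n).
Hence the limit is ln(13/21) + γ.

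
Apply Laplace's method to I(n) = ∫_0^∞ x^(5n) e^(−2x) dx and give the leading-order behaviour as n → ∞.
I(n) ~ (sqrt(2π·5n) / 2) · (5n/(2e))^(5n)

Write the integrand as exp(5n ln x − 2x) and set f(x) = 5n ln x − 2x. Then f'(x) = 5n/x − 2 = 0 at x* = 5n/2, and f''(x*) = −5n/x*^2 = −2^2/(5n). Laplace's method (interior maximum) gives
  I(n) ~ e^(f(x*)) · sqrt(2π / |f''(x*)|)
        = exp(5n ln(5n/2) − 5n) · sqrt(2π · 5n / 2^2)
        = (5n/2)^(5n) e^(−5n) · sqrt(2π·5n) / 2
        = (sqrt(2π·5n) / 2) · (5n/(2e))^(5n).
This matches Γ(5n+1)/2^(5n+1) with Stirling applied to Γ.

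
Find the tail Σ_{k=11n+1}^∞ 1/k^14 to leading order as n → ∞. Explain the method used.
Σ_{k>11n} 1/k^14 ~ 1/(13 · (11n)^13)

Compare to the integral: ∫_{11n}^∞ x^(−14) dx = [−x^(−13)/13]_{11n}^∞ = 1/((14−1)·(11n)^13). Euler-Maclaurin then gives
  Σ_{k>11n} 1/k^14 = ∫_{11n}^∞ dx/x^14 − 1/(2·(11n)^14) + O(1/(11n)^15).
(Equivalently this is ζ(14) − Σ_{k≤11n} 1/k^14.)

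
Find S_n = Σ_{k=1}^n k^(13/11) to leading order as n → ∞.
S_n ~ (11/24) · n^(24/11)

Integral comparison: Σ_{k=1}^n k^(13/11) = ∫_0^n x^(13/11) dx + O(n^(13/11)). The integral is n^(1 + 13/11) / (1 + 13/11) = n^((13+11)/11) / ((13+11)/11) = (11/24) · n^(24/11).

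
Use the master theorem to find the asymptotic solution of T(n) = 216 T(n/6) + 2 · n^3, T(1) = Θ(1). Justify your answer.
T(n) = Θ(n^3 log n)

log_6 216 = 3, and f(n) = 2 · n^3 = Θ(n^(log_6 216)). This is Case 2 of the master theorem: T(n) = Θ(f(n) · log n) = Θ(n^3 log n).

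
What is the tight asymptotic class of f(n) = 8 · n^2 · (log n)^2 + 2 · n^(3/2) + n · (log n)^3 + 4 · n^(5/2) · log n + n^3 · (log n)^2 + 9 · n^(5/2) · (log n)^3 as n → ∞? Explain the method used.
f(n) ∈ Θ(n^3 · (log n)^2)

Compare the terms by growth order. For large n, n^a · (log n)^b dominates n^a' · (log n)^b' iff a > a', or (a = a' and b > b'). Ranking the 6 terms shows the dominant one is n^3 · (log n)^2. Hence f(n) ∈ Θ(n^3 · (log n)^2).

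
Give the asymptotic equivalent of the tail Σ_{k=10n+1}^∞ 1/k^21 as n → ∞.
Σ_{k>10n} 1/k^21 ~ 1/(20 · (10n)^20)

Compare to the integral: ∫_{10n}^∞ x^(−21) dx = [−x^(−20)/20]_{10n}^∞ = 1/((21−1)·(10n)^20). Euler-Maclaurin then gives
  Σ_{k>10n} 1/k^21 = ∫_{10n}^∞ dx/x^21 − 1/(2·(10n)^21) + O(1/(10n)^22).
(Equivalently this is ζ(21) − Σ_{k≤10n} 1/k^21.)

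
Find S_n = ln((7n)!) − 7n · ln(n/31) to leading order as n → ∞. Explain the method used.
S_n ~ 7n · (ln 217 − 1) + O(ln n)

Stirling: ln((7n)!) = 7n ln(7n) − 7n + O(ln n).
  S_n = 7n ln(7n) − 7n − 7n ln(n/31) + O(ln n)
      = 7n ln(7n) − 7n ln n + 7n ln 31 − 7n + O(ln n)
      = 7n ln 7 + 7n ln 31 − 7n + O(ln n)
      = 7n (ln 217 − 1) + O(ln n).
Numerically ln(217) − 1 ≈ 4.3799.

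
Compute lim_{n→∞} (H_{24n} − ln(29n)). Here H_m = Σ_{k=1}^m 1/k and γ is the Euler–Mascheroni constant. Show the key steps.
lim = ln(24/29) + γ

By Euler-Maclaurin, H_m = ln m + γ + O(1/m). So
  H_{24n} − ln(29n) = ln(24n) + γ − ln(29n) + O(1/n)
                       = ln(24/29) + γ + O(1/n).
Hence the limit is ln(24/29) + γ.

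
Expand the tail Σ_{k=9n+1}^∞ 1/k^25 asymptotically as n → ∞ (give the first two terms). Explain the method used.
Σ_{k>9n} 1/k^25 = 1/(24 · (9n)^24) − 1/(2 · (9n)^25) + O(1/(9n)^26)

Compare to the integral: ∫_{9n}^∞ x^(−25) dx = [−x^(−24)/24]_{9n}^∞ = 1/((25−1)·(9n)^24). The Euler-Maclaurin correction adds −f(9n)/2 = −1/(2·(9n)^25). Euler-Maclaurin then gives
  Σ_{k>9n} 1/k^25 = ∫_{9n}^∞ dx/x^25 − 1/(2·(9n)^25) + O(1/(9n)^26).
(Equivalently this is ζ(25) − Σ_{k≤9n} 1/k^25.)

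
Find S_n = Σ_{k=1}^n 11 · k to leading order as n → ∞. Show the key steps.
S_n ~ 11 · n^2 / 2

By integral comparison (Euler-Maclaurin), Σ_{k=1}^n 11 · k = 11 · ∫_0^n x^1 dx + O(n) = 11 · n^2/2 + O(n). (Equivalently, Faulhaber's formula gives the same leading term.)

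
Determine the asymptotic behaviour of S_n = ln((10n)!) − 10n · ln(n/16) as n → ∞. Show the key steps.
S_n ~ 10n · (ln 160 − 1) + O(ln n)

Stirling: ln((10n)!) = 10n ln(10n) − 10n + O(ln n).
  S_n = 10n ln(10n) − 10n − 10n ln(n/16) + O(ln n)
      = 10n ln(10n) − 10n ln n + 10n ln 16 − 10n + O(ln n)
      = 10n ln 10 + 10n ln 16 − 10n + O(ln n)
      = 10n (ln 160 − 1) + O(ln n).
Numerically ln(160) − 1 ≈ 4.0752.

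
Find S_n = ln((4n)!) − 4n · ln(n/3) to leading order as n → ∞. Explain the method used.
S_n ~ 4n · (ln 12 − 1) + O(ln n)

Stirling: ln((4n)!) = 4n ln(4n) − 4n + O(ln n).
  S_n = 4n ln(4n) − 4n − 4n ln(n/3) + O(ln n)
      = 4n ln(4n) − 4n ln n + 4n ln 3 − 4n + O(ln n)
      = 4n ln 4 + 4n ln 3 − 4n + O(ln n)
      = 4n (ln 12 − 1) + O(ln n).
Numerically ln(12) − 1 ≈ 1.4849.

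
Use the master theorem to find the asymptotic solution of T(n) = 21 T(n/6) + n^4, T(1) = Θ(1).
T(n) = Θ(n^4)

log_6 21 ≈ 1.699. f(n) = n^4 dominates n^(log_6 21) since 4 > 1.699, and the regularity condition a·f(n/b) = 21·(n/6)^4 = (21/1296)·n^4 ≤ c·f(n) holds with c = 21/1296 ≈ 0.0162 < 1. So this is Case 3: T(n) = Θ(f(n)) = Θ(n^4).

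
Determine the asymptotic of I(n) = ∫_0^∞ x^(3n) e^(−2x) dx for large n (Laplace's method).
I(n) ~ (sqrt(2π·3n) / 2) · (3n/(2e))^(3n)

Write the integrand as exp(3n ln x − 2x) and set f(x) = 3n ln x − 2x. Then f'(x) = 3n/x − 2 = 0 at x* = 3n/2, and f''(x*) = −3n/x*^2 = −2^2/(3n). Laplace's method (interior maximum) gives
  I(n) ~ e^(f(x*)) · sqrt(2π / |f''(x*)|)
        = exp(3n ln(3n/2) − 3n) · sqrt(2π · 3n / 2^2)
        = (3n/2)^(3n) e^(−3n) · sqrt(2π·3n) / 2
        = (sqrt(2π·3n) / 2) · (3n/(2e))^(3n).
This matches Γ(3n+1)/2^(3n+1) with Stirling applied to Γ.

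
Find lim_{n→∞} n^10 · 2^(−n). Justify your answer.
lim = 0

Exponentials with base > 1 dominate every fixed polynomial: for any fixed c, n^c / 2^n → 0 as n → ∞ (e.g. by the ratio test, or by writing 2^n = e^(n ln 2) and noting e^(n ln 2) / n^c → ∞). Hence n^10 · 2^(−n) = n^10 / 2^n → 0.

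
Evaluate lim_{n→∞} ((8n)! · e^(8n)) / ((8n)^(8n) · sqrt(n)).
lim = sqrt(2π·8)

Stirling: (8n)! ~ sqrt(2π·8n) · (8n/e)^(8n). Hence
  (8n)! · e^(8n) / (8n)^(8n) ~ sqrt(2π·8n).
Dividing by sqrt(n): sqrt(2π·8n) / sqrt(n) = sqrt(2π·8) · n^((1−1)/2), so the limit is sqrt(2π·8).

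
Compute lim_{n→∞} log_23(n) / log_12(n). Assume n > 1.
lim = ln(12) / ln(23) = log_23(12)

Change of base: log_23(n) = ln n / ln 23 and log_12(n) = ln n / ln 12. The ratio is (ln n / ln 23) · (ln 12 / ln n) = ln 12 / ln 23, a constant independent of n. So the limit is ln 12 / ln 23 = log_23(12).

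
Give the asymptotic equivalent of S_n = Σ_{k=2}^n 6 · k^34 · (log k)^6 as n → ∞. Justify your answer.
S_n ~ 6 · n^35 · (log n)^6 / 35

By integral comparison, S_n = ∫_1^n 6 · x^34 · (log x)^6 dx + O(n^34 · (log n)^6). For the integral, the leading term of ∫_1^n x^34 (log x)^6 dx is n^35/35 · (log n)^6 (by repeated integration by parts; each step lowers the log-exponent and produces a relatively O(1/log n) correction). Hence S_n ~ 6 · n^35 · (log n)^6 / 35.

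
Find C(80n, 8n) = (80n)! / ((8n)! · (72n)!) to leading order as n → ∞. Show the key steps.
C(80n, 8n) ~ (10000000000/387420489)^(8n) · sqrt(5/(9π·8n))

Write N = 8n. Apply Stirling to each factorial:
  (10N)! ~ sqrt(2π·10N) · (10N/e)^(10N),
  N! ~ sqrt(2π N) · (N/e)^N,
  (9N)! ~ sqrt(2π·9N) · (9N/e)^(9N).
The exponential factors combine to (10N)^(10N) / (N^N · (9N)^(9N)) = 10^(10N)/9^(9N) = (10^10/9^9)^N = (10000000000/387420489)^N.
The square-root prefactors combine to sqrt(2π·10N) / (sqrt(2π N)·sqrt(2π·9N)) = sqrt(10 / (2π·9·N)) = sqrt(5/(9π·8n)).
Substituting N = 8n: C(80n, 8n) ~ (10000000000/387420489)^(8n) · sqrt(5/(9π·8n)).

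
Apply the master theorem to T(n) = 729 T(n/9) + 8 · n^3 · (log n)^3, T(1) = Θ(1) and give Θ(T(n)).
T(n) = Θ(n^3 · (log n)^4)

Here log_9 729 = 3 and f(n) = 8 · n^3 · (log n)^3 = Θ(n^(log_9 729) · (log n)^3). This is the extended Case 2 of the master theorem (f matches the critical exponent up to log factors), giving T(n) = Θ(n^(log_9 729) · (log n)^(3+1)) = Θ(n^3 · (log n)^4).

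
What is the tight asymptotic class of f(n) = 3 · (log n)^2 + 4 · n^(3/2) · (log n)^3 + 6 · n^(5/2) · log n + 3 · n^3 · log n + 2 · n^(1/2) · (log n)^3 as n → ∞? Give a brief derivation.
f(n) ∈ Θ(n^3 · log n)

Compare the terms by growth order. For large n, n^a · (log n)^b dominates n^a' · (log n)^b' iff a > a', or (a = a' and b > b'). Ranking the 5 terms shows the dominant one is 3 · n^3 · log n. Hence f(n) ∈ Θ(n^3 · log n).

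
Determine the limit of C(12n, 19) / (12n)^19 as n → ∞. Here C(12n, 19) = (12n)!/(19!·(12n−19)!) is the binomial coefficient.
lim = 1/19! = 1/121645100408832000

With N = 12n → ∞: C(N, 19) / N^19 = [N(N−1)…(N−18)] / (19! · N^19) = (1/19!) · 1 · (1 − 1/(12n)) · … · (1 − 18/(12n)). Each factor → 1 as N → ∞, so the limit is 1/19! = 1/121645100408832000.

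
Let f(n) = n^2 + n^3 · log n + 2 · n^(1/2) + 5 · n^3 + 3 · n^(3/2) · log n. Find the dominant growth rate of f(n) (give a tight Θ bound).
f(n) ∈ Θ(n^3 · log n)

Compare the terms by growth order. For large n, n^a · (log n)^b dominates n^a' · (log n)^b' iff a > a', or (a = a' and b > b'). Ranking the 5 terms shows the dominant one is n^3 · log n. Hence f(n) ∈ Θ(n^3 · log n).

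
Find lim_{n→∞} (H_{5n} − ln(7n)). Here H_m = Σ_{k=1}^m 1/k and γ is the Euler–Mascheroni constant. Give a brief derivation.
lim = ln(5/7) + γ

By Euler-Maclaurin, H_m = ln m + γ + O(1/m). So
  H_{5n} − ln(7n) = ln(5n) + γ − ln(7n) + O(1/n)
                       = ln(5/7) + γ + O(1/n).
Hence the limit is ln(5/7) + γ.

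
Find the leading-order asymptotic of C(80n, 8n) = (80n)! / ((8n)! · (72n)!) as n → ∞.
C(80n, 8n) ~ (10000000000/387420489)^(8n) · sqrt(5/(9π·8n))

Write N = 8n. Apply Stirling to each factorial:
  (10N)! ~ sqrt(2π·10N) · (10N/e)^(10N),
  N! ~ sqrt(2π N) · (N/e)^N,
  (9N)! ~ sqrt(2π·9N) · (9N/e)^(9N).
The exponential factors combine to (10N)^(10N) / (N^N · (9N)^(9N)) = 10^(10N)/9^(9N) = (10^10/9^9)^N = (10000000000/387420489)^N.
The square-root prefactors combine to sqrt(2π·10N) / (sqrt(2π N)·sqrt(2π·9N)) = sqrt(10 / (2π·9·N)) = sqrt(5/(9π·8n)).
Substituting N = 8n: C(80n, 8n) ~ (10000000000/387420489)^(8n) · sqrt(5/(9π·8n)).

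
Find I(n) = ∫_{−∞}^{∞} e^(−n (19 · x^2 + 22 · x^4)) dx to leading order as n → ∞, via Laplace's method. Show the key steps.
I(n) ~ sqrt(π/(19n))

φ(x) = 19 · x^2 + 22 · x^4 has its unique global minimum at x* = 0 (since φ'(x) = 38x + 88x^3 = 0 only at x = 0 for real x with both coefficients positive, and φ → ∞ as |x| → ∞). At x* = 0, φ(0) = 0 and φ''(0) = 38. Laplace's method then gives
  I(n) ~ sqrt(2π / (n · φ''(0))) · e^(−n φ(0)) = sqrt(2π / (38n)) = sqrt(π/(19n)).
The 22 · x^4 term contributes only at subleading order (an O(1/n) relative correction).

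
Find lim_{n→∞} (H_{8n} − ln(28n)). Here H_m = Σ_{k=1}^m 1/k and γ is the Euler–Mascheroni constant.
lim = ln(2/7) + γ

By Euler-Maclaurin, H_m = ln m + γ + O(1/m). So
  H_{8n} − ln(28n) = ln(8n) + γ − ln(28n) + O(1/n)
                       = ln(8/28) + γ + O(1/n).
Hence the limit is ln(8/28) + γ (= ln(2/7)).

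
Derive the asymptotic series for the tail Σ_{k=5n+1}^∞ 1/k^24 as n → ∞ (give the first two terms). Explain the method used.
Σ_{k>5n} 1/k^24 = 1/(23 · (5n)^23) − 1/(2 · (5n)^24) + O(1/(5n)^25)

Compare to the integral: ∫_{5n}^∞ x^(−24) dx = [−x^(−23)/23]_{5n}^∞ = 1/((24−1)·(5n)^23). The Euler-Maclaurin correction adds −f(5n)/2 = −1/(2·(5n)^24). Euler-Maclaurin then gives
  Σ_{k>5n} 1/k^24 = ∫_{5n}^∞ dx/x^24 − 1/(2·(5n)^24) + O(1/(5n)^25).
(Equivalently this is ζ(24) − Σ_{k≤5n} 1/k^24.)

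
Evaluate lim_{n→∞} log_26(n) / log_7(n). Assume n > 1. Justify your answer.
lim = ln(7) / ln(26) = log_26(7)

Change of base: log_26(n) = ln n / ln 26 and log_7(n) = ln n / ln 7. The ratio is (ln n / ln 26) · (ln 7 / ln n) = ln 7 / ln 26, a constant independent of n. So the limit is ln 7 / ln 26 = log_26(7).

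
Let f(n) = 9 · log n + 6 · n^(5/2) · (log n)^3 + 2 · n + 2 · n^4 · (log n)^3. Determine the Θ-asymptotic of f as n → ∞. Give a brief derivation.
f(n) ∈ Θ(n^4 · (log n)^3)

Compare the terms by growth order. For large n, n^a · (log n)^b dominates n^a' · (log n)^b' iff a > a', or (a = a' and b > b'). Ranking the 4 terms shows the dominant one is 2 · n^4 · (log n)^3. Hence f(n) ∈ Θ(n^4 · (log n)^3).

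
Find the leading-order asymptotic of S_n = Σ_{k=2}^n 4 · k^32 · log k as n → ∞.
S_n ~ 4 · n^33 log n / 33 − 4 · n^33 / 1089

By integral comparison, S_n = ∫_1^n 4 · x^32 · log x dx + O(n^32 · log n). For the integral, ∫ x^32 log x dx = n^33 log n / 33 − n^33/1089 (integration by parts). Hence S_n ~ 4 · n^33 log n / 33 − 4 · n^33 / 1089.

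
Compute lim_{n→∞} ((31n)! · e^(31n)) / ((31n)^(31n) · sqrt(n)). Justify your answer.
lim = sqrt(2π·31)

Stirling: (31n)! ~ sqrt(2π·31n) · (31n/e)^(31n). Hence
  (31n)! · e^(31n) / (31n)^(31n) ~ sqrt(2π·31n).
Dividing by sqrt(n): sqrt(2π·31n) / sqrt(n) = sqrt(2π·31) · n^((1−1)/2), so the limit is sqrt(2π·31).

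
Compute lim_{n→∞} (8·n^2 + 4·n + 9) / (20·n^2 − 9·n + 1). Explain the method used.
lim = 8/20 = 2/5

For large n the leading n^2 terms dominate both numerator and denominator. Dividing top and bottom by n^2, every other term tends to 0, leaving 8/20 = 2/5.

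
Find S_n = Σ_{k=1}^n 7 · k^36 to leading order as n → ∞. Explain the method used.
S_n ~ 7 · n^37 / 37

By integral comparison (Euler-Maclaurin), Σ_{k=1}^n 7 · k^36 = 7 · ∫_0^n x^36 dx + O(n^36) = 7 · n^37/37 + O(n^36). (Equivalently, Faulhaber's formula gives the same leading term.)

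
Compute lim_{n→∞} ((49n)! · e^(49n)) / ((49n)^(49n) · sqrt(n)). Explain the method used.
lim = sqrt(2π·49)

Stirling: (49n)! ~ sqrt(2π·49n) · (49n/e)^(49n). Hence
  (49n)! · e^(49n) / (49n)^(49n) ~ sqrt(2π·49n).
Dividing by sqrt(n): sqrt(2π·49n) / sqrt(n) = sqrt(2π·49) · n^((1−1)/2), so the limit is sqrt(2π·49).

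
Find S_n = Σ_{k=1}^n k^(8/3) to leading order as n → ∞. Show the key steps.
S_n ~ (3/11) · n^(11/3)

Integral comparison: Σ_{k=1}^n k^(8/3) = ∫_0^n x^(8/3) dx + O(n^(8/3)). The integral is n^(1 + 8/3) / (1 + 8/3) = n^((8+3)/3) / ((8+3)/3) = (3/11) · n^(11/3).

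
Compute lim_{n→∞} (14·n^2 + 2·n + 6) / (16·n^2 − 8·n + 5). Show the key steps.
lim = 14/16 = 7/8

For large n the leading n^2 terms dominate both numerator and denominator. Dividing top and bottom by n^2, every other term tends to 0, leaving 14/16 = 7/8.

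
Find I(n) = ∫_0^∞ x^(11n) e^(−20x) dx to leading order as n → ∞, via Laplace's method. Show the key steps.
I(n) ~ (sqrt(2π·11n) / 20) · (11n/(20e))^(11n)

Write the integrand as exp(11n ln x − 20x) and set f(x) = 11n ln x − 20x. Then f'(x) = 11n/x − 20 = 0 at x* = 11n/20, and f''(x*) = −11n/x*^2 = −20^2/(11n). Laplace's method (interior maximum) gives
  I(n) ~ e^(f(x*)) · sqrt(2π / |f''(x*)|)
        = exp(11n ln(11n/20) − 11n) · sqrt(2π · 11n / 20^2)
        = (11n/20)^(11n) e^(−11n) · sqrt(2π·11n) / 20
        = (sqrt(2π·11n) / 20) · (11n/(20e))^(11n).
This matches Γ(11n+1)/20^(11n+1) with Stirling applied to Γ.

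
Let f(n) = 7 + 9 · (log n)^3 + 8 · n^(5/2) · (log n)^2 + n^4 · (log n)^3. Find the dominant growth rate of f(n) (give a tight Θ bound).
f(n) ∈ Θ(n^4 · (log n)^3)

Compare the terms by growth order. For large n, n^a · (log n)^b dominates n^a' · (log n)^b' iff a > a', or (a = a' and b > b'). Ranking the 4 terms shows the dominant one is n^4 · (log n)^3. Hence f(n) ∈ Θ(n^4 · (log n)^3).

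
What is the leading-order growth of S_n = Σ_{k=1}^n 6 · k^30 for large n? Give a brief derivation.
S_n ~ 6 · n^31 / 31

By integral comparison (Euler-Maclaurin), Σ_{k=1}^n 6 · k^30 = 6 · ∫_0^n x^30 dx + O(n^30) = 6 · n^31/31 + O(n^30). (Equivalently, Faulhaber's formula gives the same leading term.)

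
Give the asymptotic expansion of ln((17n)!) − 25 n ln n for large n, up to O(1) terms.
ln((17n)!) − 25 n ln n = −8 n ln n + 17(ln 17 − 1) n + (1/2) ln(2π·17n) + O(1/n)

Stirling: ln((17n)!) = 17n ln(17n) − 17n + (1/2) ln(2π·17n) + O(1/n).
Expand 17n ln(17n) = 17n (ln n + ln 17) = 17n ln n + 17n ln 17.
Subtract 25n ln n: leading term is (17 − 25) n ln n = −8 n ln n. The next term is 17n ln 17 − 17n = 17(ln 17 − 1) n. Then the (1/2) ln(2π·17n) correction.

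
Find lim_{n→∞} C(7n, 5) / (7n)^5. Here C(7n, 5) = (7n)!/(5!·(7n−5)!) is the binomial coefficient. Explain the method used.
lim = 1/5! = 1/120

With N = 7n → ∞: C(N, 5) / N^5 = [N(N−1)…(N−4)] / (5! · N^5) = (1/5!) · 1 · (1 − 1/(7n)) · (1 − 2/(7n)) · (1 − 3/(7n)) · (1 − 4/(7n)). Each factor → 1 as N → ∞, so the limit is 1/5! = 1/120.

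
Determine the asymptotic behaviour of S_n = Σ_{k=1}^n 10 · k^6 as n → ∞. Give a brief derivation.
S_n ~ 10 · n^7 / 7

By integral comparison (Euler-Maclaurin), Σ_{k=1}^n 10 · k^6 = 10 · ∫_0^n x^6 dx + O(n^6) = 10 · n^7/7 + O(n^6). (Equivalently, Faulhaber's formula gives the same leading term.)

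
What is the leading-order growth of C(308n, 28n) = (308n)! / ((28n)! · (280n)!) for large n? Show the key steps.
C(308n, 28n) ~ (285311670611/10000000000)^(28n) · sqrt(11/(20π·28n))

Write N = 28n. Apply Stirling to each factorial:
  (11N)! ~ sqrt(2π·11N) · (11N/e)^(11N),
  N! ~ sqrt(2π N) · (N/e)^N,
  (10N)! ~ sqrt(2π·10N) · (10N/e)^(10N).
The exponential factors combine to (11N)^(11N) / (N^N · (10N)^(10N)) = 11^(11N)/10^(10N) = (11^11/10^10)^N = (285311670611/10000000000)^N.
The square-root prefactors combine to sqrt(2π·11N) / (sqrt(2π N)·sqrt(2π·10N)) = sqrt(11 / (2π·10·N)) = sqrt(11/(20π·28n)).
Substituting N = 28n: C(308n, 28n) ~ (285311670611/10000000000)^(28n) · sqrt(11/(20π·28n)).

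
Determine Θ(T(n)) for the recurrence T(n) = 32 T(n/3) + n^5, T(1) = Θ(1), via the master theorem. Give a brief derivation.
T(n) = Θ(n^5)

log_3 32 ≈ 3.155. f(n) = n^5 dominates n^(log_3 32) since 5 > 3.155, and the regularity condition a·f(n/b) = 32·(n/3)^5 = (32/243)·n^5 ≤ c·f(n) holds with c = 32/243 ≈ 0.132 < 1. So this is Case 3: T(n) = Θ(f(n)) = Θ(n^5).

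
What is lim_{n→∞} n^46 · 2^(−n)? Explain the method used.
lim = 0

Exponentials with base > 1 dominate every fixed polynomial: for any fixed c, n^c / 2^n → 0 as n → ∞ (e.g. by the ratio test, or by writing 2^n = e^(n ln 2) and noting e^(n ln 2) / n^c → ∞). Hence n^46 · 2^(−n) = n^46 / 2^n → 0.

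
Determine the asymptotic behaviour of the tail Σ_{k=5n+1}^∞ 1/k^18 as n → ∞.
Σ_{k>5n} 1/k^18 ~ 1/(17 · (5n)^17)

Compare to the integral: ∫_{5n}^∞ x^(−18) dx = [−x^(−17)/17]_{5n}^∞ = 1/((18−1)·(5n)^17). Euler-Maclaurin then gives
  Σ_{k>5n} 1/k^18 = ∫_{5n}^∞ dx/x^18 − 1/(2·(5n)^18) + O(1/(5n)^19).
(Equivalently this is ζ(18) − Σ_{k≤5n} 1/k^18.)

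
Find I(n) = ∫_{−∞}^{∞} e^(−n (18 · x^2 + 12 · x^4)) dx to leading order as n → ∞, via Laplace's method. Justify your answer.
I(n) ~ sqrt(π/(18n))

φ(x) = 18 · x^2 + 12 · x^4 has its unique global minimum at x* = 0 (since φ'(x) = 36x + 48x^3 = 0 only at x = 0 for real x with both coefficients positive, and φ → ∞ as |x| → ∞). At x* = 0, φ(0) = 0 and φ''(0) = 36. Laplace's method then gives
  I(n) ~ sqrt(2π / (n · φ''(0))) · e^(−n φ(0)) = sqrt(2π / (36n)) = sqrt(π/(18n)).
The 12 · x^4 term contributes only at subleading order (an O(1/n) relative correction).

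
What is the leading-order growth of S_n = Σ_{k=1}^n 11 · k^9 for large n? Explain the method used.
S_n ~ 11 · n^10 / 10

By integral comparison (Euler-Maclaurin), Σ_{k=1}^n 11 · k^9 = 11 · ∫_0^n x^9 dx + O(n^9) = 11 · n^10/10 + O(n^9). (Equivalently, Faulhaber's formula gives the same leading term.)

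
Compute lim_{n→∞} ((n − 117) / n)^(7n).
lim = e^(−819)

Rewrite as (1 − 117/n)^(7n). By the standard limit (1 + x/n)^n → e^x, we have (1 − 117/n)^n → e^(−117), and raising to the 7th power gives e^(−819).
More precisely, ln[(1 − 117/n)^(7n)] = 7n · ln(1 − 117/n) = 7n · (-117/n + O(1/n^2)) = -819 + O(1/n) → -819.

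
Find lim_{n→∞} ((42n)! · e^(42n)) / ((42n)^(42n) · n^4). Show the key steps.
lim = 0

Stirling: (42n)! ~ sqrt(2π·42n) · (42n/e)^(42n). Hence
  (42n)! · e^(42n) / (42n)^(42n) ~ sqrt(2π·42n).
Dividing by n^4: sqrt(2π·42n) / n^4 = sqrt(2π·42) · n^((1−8)/2), so the expression behaves like sqrt(2π·42) · n^((1−8)/2) → 0.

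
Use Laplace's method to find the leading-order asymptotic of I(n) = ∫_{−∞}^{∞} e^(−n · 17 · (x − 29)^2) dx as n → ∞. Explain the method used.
I(n) = sqrt(π/(17n))

Here φ(x) = 17 · (x − 29)^2 has its unique minimum at x* = 29 with φ(x*) = 0 and φ''(x*) = 34. Laplace's method gives
  I(n) ~ e^(−n φ(x*)) · sqrt(2π / (n · φ''(x*))) = sqrt(2π / (34n)) = sqrt(π/(17n)).
This is exact: substituting u = (x − 29)·sqrt(17n) gives I(n) = (1/sqrt(17n)) ∫_{−∞}^{∞} e^(−u^2) du = sqrt(π/(17n)).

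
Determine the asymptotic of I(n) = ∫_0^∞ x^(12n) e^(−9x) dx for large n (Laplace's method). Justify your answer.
I(n) ~ (sqrt(2π·12n) / 9) · (12n/(9e))^(12n)

Write the integrand as exp(12n ln x − 9x) and set f(x) = 12n ln x − 9x. Then f'(x) = 12n/x − 9 = 0 at x* = 12n/9, and f''(x*) = −12n/x*^2 = −9^2/(12n). Laplace's method (interior maximum) gives
  I(n) ~ e^(f(x*)) · sqrt(2π / |f''(x*)|)
        = exp(12n ln(12n/9) − 12n) · sqrt(2π · 12n / 9^2)
        = (12n/9)^(12n) e^(−12n) · sqrt(2π·12n) / 9
        = (sqrt(2π·12n) / 9) · (12n/(9e))^(12n).
This matches Γ(12n+1)/9^(12n+1) with Stirling applied to Γ.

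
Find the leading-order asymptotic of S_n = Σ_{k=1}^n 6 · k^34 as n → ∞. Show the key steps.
S_n ~ 6 · n^35 / 35

By integral comparison (Euler-Maclaurin), Σ_{k=1}^n 6 · k^34 = 6 · ∫_0^n x^34 dx + O(n^34) = 6 · n^35/35 + O(n^34). (Equivalently, Faulhaber's formula gives the same leading term.)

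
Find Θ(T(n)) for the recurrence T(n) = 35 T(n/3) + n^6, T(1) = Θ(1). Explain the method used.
T(n) = Θ(n^6)

log_3 35 ≈ 3.236. f(n) = n^6 dominates n^(log_3 35) since 6 > 3.236, and the regularity condition a·f(n/b) = 35·(n/3)^6 = (35/729)·n^6 ≤ c·f(n) holds with c = 35/729 ≈ 0.048 < 1. So this is Case 3: T(n) = Θ(f(n)) = Θ(n^6).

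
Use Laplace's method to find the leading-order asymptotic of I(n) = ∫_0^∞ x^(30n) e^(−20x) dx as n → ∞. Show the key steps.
I(n) ~ (sqrt(2π·30n) / 20) · (30n/(20e))^(30n)

Write the integrand as exp(30n ln x − 20x) and set f(x) = 30n ln x − 20x. Then f'(x) = 30n/x − 20 = 0 at x* = 30n/20, and f''(x*) = −30n/x*^2 = −20^2/(30n). Laplace's method (interior maximum) gives
  I(n) ~ e^(f(x*)) · sqrt(2π / |f''(x*)|)
        = exp(30n ln(30n/20) − 30n) · sqrt(2π · 30n / 20^2)
        = (30n/20)^(30n) e^(−30n) · sqrt(2π·30n) / 20
        = (sqrt(2π·30n) / 20) · (30n/(20e))^(30n).
This matches Γ(30n+1)/20^(30n+1) with Stirling applied to Γ.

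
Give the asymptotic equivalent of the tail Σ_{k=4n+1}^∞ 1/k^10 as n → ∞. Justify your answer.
Σ_{k>4n} 1/k^10 ~ 1/(9 · (4n)^9)

Compare to the integral: ∫_{4n}^∞ x^(−10) dx = [−x^(−9)/9]_{4n}^∞ = 1/((10−1)·(4n)^9). Euler-Maclaurin then gives
  Σ_{k>4n} 1/k^10 = ∫_{4n}^∞ dx/x^10 − 1/(2·(4n)^10) + O(1/(4n)^11).
(Equivalently this is ζ(10) − Σ_{k≤4n} 1/k^10.)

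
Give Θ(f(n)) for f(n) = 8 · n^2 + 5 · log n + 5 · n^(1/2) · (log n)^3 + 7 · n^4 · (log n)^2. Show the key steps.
f(n) ∈ Θ(n^4 · (log n)^2)

Compare the terms by growth order. For large n, n^a · (log n)^b dominates n^a' · (log n)^b' iff a > a', or (a = a' and b > b'). Ranking the 4 terms shows the dominant one is 7 · n^4 · (log n)^2. Hence f(n) ∈ Θ(n^4 · (log n)^2).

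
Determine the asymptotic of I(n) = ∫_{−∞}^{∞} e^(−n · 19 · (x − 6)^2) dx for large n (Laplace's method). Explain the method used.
I(n) = sqrt(π/(19n))

Here φ(x) = 19 · (x − 6)^2 has its unique minimum at x* = 6 with φ(x*) = 0 and φ''(x*) = 38. Laplace's method gives
  I(n) ~ e^(−n φ(x*)) · sqrt(2π / (n · φ''(x*))) = sqrt(2π / (38n)) = sqrt(π/(19n)).
This is exact: substituting u = (x − 6)·sqrt(19n) gives I(n) = (1/sqrt(19n)) ∫_{−∞}^{∞} e^(−u^2) du = sqrt(π/(19n)).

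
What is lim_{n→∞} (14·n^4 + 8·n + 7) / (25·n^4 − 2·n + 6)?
lim = 14/25

For large n the leading n^4 terms dominate both numerator and denominator. Dividing top and bottom by n^4, every other term tends to 0, leaving 14/25.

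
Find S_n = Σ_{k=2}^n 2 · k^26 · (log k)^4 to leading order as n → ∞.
S_n ~ 2 · n^27 · (log n)^4 / 27

By integral comparison, S_n = ∫_1^n 2 · x^26 · (log x)^4 dx + O(n^26 · (log n)^4). For the integral, the leading term of ∫_1^n x^26 (log x)^4 dx is n^27/27 · (log n)^4 (by repeated integration by parts; each step lowers the log-exponent and produces a relatively O(1/log n) correction). Hence S_n ~ 2 · n^27 · (log n)^4 / 27.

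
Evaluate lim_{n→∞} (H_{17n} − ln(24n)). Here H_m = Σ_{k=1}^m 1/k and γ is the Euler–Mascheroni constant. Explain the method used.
lim = ln(17/24) + γ

By Euler-Maclaurin, H_m = ln m + γ + O(1/m). So
  H_{17n} − ln(24n) = ln(17n) + γ − ln(24n) + O(1/n)
                       = ln(17/24) + γ + O(1/n).
Hence the limit is ln(17/24) + γ.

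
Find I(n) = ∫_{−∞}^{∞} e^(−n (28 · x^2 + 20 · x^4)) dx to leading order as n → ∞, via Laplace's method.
I(n) ~ sqrt(π/(28n))

φ(x) = 28 · x^2 + 20 · x^4 has its unique global minimum at x* = 0 (since φ'(x) = 56x + 80x^3 = 0 only at x = 0 for real x with both coefficients positive, and φ → ∞ as |x| → ∞). At x* = 0, φ(0) = 0 and φ''(0) = 56. Laplace's method then gives
  I(n) ~ sqrt(2π / (n · φ''(0))) · e^(−n φ(0)) = sqrt(2π / (56n)) = sqrt(π/(28n)).
The 20 · x^4 term contributes only at subleading order (an O(1/n) relative correction).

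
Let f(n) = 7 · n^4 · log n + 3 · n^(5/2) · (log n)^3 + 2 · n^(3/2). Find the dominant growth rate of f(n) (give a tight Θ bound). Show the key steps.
f(n) ∈ Θ(n^4 · log n)

Compare the terms by growth order. For large n, n^a · (log n)^b dominates n^a' · (log n)^b' iff a > a', or (a = a' and b > b'). Ranking the 3 terms shows the dominant one is 7 · n^4 · log n. Hence f(n) ∈ Θ(n^4 · log n).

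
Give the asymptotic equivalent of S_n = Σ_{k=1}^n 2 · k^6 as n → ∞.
S_n ~ 2 · n^7 / 7

By integral comparison (Euler-Maclaurin), Σ_{k=1}^n 2 · k^6 = 2 · ∫_0^n x^6 dx + O(n^6) = 2 · n^7/7 + O(n^6). (Equivalently, Faulhaber's formula gives the same leading term.)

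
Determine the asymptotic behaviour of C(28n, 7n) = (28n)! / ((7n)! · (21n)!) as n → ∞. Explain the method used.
C(28n, 7n) ~ (256/27)^(7n) · sqrt(2/(3π·7n))

Write N = 7n. Apply Stirling to each factorial:
  (4N)! ~ sqrt(2π·4N) · (4N/e)^(4N),
  N! ~ sqrt(2π N) · (N/e)^N,
  (3N)! ~ sqrt(2π·3N) · (3N/e)^(3N).
The exponential factors combine to (4N)^(4N) / (N^N · (3N)^(3N)) = 4^(4N)/3^(3N) = (4^4/3^3)^N = (256/27)^N.
The square-root prefactors combine to sqrt(2π·4N) / (sqrt(2π N)·sqrt(2π·3N)) = sqrt(4 / (2π·3·N)) = sqrt(2/(3π·7n)).
Substituting N = 7n: C(28n, 7n) ~ (256/27)^(7n) · sqrt(2/(3π·7n)).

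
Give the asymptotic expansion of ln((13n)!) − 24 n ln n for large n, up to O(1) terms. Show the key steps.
ln((13n)!) − 24 n ln n = −11 n ln n + 13(ln 13 − 1) n + (1/2) ln(2π·13n) + O(1/n)

Stirling: ln((13n)!) = 13n ln(13n) − 13n + (1/2) ln(2π·13n) + O(1/n).
Expand 13n ln(13n) = 13n (ln n + ln 13) = 13n ln n + 13n ln 13.
Subtract 24n ln n: leading term is (13 − 24) n ln n = −11 n ln n. The next term is 13n ln 13 − 13n = 13(ln 13 − 1) n. Then the (1/2) ln(2π·13n) correction.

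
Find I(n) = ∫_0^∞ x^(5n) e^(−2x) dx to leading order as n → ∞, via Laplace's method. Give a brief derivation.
I(n) ~ (sqrt(2π·5n) / 2) · (5n/(2e))^(5n)

Write the integrand as exp(5n ln x − 2x) and set f(x) = 5n ln x − 2x. Then f'(x) = 5n/x − 2 = 0 at x* = 5n/2, and f''(x*) = −5n/x*^2 = −2^2/(5n). Laplace's method (interior maximum) gives
  I(n) ~ e^(f(x*)) · sqrt(2π / |f''(x*)|)
        = exp(5n ln(5n/2) − 5n) · sqrt(2π · 5n / 2^2)
        = (5n/2)^(5n) e^(−5n) · sqrt(2π·5n) / 2
        = (sqrt(2π·5n) / 2) · (5n/(2e))^(5n).
This matches Γ(5n+1)/2^(5n+1) with Stirling applied to Γ.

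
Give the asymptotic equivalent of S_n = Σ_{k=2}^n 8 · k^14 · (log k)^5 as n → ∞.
S_n ~ 8 · n^15 · (log n)^5 / 15

By integral comparison, S_n = ∫_1^n 8 · x^14 · (log x)^5 dx + O(n^14 · (log n)^5). For the integral, the leading term of ∫_1^n x^14 (log x)^5 dx is n^15/15 · (log n)^5 (by repeated integration by parts; each step lowers the log-exponent and produces a relatively O(1/log n) correction). Hence S_n ~ 8 · n^15 · (log n)^5 / 15.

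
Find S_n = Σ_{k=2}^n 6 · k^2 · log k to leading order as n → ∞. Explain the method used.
S_n ~ 2 · n^3 log n − 2 · n^3 / 3

By integral comparison, S_n = ∫_1^n 6 · x^2 · log x dx + O(n^2 · log n). For the integral, ∫ x^2 log x dx = n^3 log n / 3 − n^3/9 (integration by parts). Hence S_n ~ 2 · n^3 log n − 2 · n^3 / 3.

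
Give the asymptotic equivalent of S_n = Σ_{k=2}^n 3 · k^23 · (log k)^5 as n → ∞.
S_n ~ n^24 · (log n)^5 / 8

By integral comparison, S_n = ∫_1^n 3 · x^23 · (log x)^5 dx + O(n^23 · (log n)^5). For the integral, the leading term of ∫_1^n x^23 (log x)^5 dx is n^24/24 · (log n)^5 (by repeated integration by parts; each step lowers the log-exponent and produces a relatively O(1/log n) correction). Hence S_n ~ n^24 · (log n)^5 / 8.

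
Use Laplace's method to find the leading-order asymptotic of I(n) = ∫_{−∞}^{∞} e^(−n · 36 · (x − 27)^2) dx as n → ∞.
I(n) = sqrt(π/(36n))

Here φ(x) = 36 · (x − 27)^2 has its unique minimum at x* = 27 with φ(x*) = 0 and φ''(x*) = 72. Laplace's method gives
  I(n) ~ e^(−n φ(x*)) · sqrt(2π / (n · φ''(x*))) = sqrt(2π / (72n)) = sqrt(π/(36n)).
This is exact: substituting u = (x − 27)·sqrt(36n) gives I(n) = (1/sqrt(36n)) ∫_{−∞}^{∞} e^(−u^2) du = sqrt(π/(36n)).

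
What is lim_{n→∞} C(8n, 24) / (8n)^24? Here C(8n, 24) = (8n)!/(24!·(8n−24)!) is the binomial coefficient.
lim = 1/24! = 1/620448401733239439360000

With N = 8n → ∞: C(N, 24) / N^24 = [N(N−1)…(N−23)] / (24! · N^24) = (1/24!) · 1 · (1 − 1/(8n)) · … · (1 − 23/(8n)). Each factor → 1 as N → ∞, so the limit is 1/24! = 1/620448401733239439360000.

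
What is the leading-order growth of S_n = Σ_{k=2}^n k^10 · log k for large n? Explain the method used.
S_n ~ n^11 log n / 11 − n^11 / 121

By integral comparison, S_n = ∫_1^n x^10 · log x dx + O(n^10 · log n). For the integral, ∫ x^10 log x dx = n^11 log n / 11 − n^11/121 (integration by parts). Hence S_n ~ n^11 log n / 11 − n^11 / 121.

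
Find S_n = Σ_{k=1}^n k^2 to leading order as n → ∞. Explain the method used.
S_n ~ n^3 / 3

By integral comparison (Euler-Maclaurin), Σ_{k=1}^n k^2 = ∫_0^n x^2 dx + O(n^2) = n^3/3 + O(n^2). (Equivalently, Faulhaber's formula gives the same leading term.)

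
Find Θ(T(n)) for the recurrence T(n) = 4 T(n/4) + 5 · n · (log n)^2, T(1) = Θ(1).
T(n) = Θ(n · (log n)^3)

Here log_4 4 = 1 and f(n) = 5 · n · (log n)^2 = Θ(n^(log_4 4) · (log n)^2). This is the extended Case 2 of the master theorem (f matches the critical exponent up to log factors), giving T(n) = Θ(n^(log_4 4) · (log n)^(2+1)) = Θ(n · (log n)^3).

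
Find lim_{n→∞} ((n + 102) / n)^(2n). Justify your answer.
lim = e^204

Rewrite as (1 + 102/n)^(2n). By the standard limit (1 + x/n)^n → e^x, we have (1 + 102/n)^n → e^102, and raising to the 2nd power gives e^204.
More precisely, ln[(1 + 102/n)^(2n)] = 2n · ln(1 + 102/n) = 2n · (102/n + O(1/n^2)) = 204 + O(1/n) → 204.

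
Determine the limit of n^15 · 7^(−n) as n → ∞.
lim = 0

Exponentials with base > 1 dominate every fixed polynomial: for any fixed c, n^c / 7^n → 0 as n → ∞ (e.g. by the ratio test, or by writing 7^n = e^(n ln 7) and noting e^(n ln 7) / n^c → ∞). Hence n^15 · 7^(−n) = n^15 / 7^n → 0.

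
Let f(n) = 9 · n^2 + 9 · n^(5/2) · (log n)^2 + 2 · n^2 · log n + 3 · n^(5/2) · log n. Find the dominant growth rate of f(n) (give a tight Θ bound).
f(n) ∈ Θ(n^(5/2) · (log n)^2)

Compare the terms by growth order. For large n, n^a · (log n)^b dominates n^a' · (log n)^b' iff a > a', or (a = a' and b > b'). Ranking the 4 terms shows the dominant one is 9 · n^(5/2) · (log n)^2. Hence f(n) ∈ Θ(n^(5/2) · (log n)^2).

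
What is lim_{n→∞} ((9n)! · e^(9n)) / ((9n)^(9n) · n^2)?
lim = 0

Stirling: (9n)! ~ sqrt(2π·9n) · (9n/e)^(9n). Hence
  (9n)! · e^(9n) / (9n)^(9n) ~ sqrt(2π·9n).
Dividing by n^2: sqrt(2π·9n) / n^2 = sqrt(2π·9) · n^((1−4)/2), so the expression behaves like sqrt(2π·9) · n^((1−4)/2) → 0.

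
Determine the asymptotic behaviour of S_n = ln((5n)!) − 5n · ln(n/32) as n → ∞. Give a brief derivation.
S_n ~ 5n · (ln 160 − 1) + O(ln n)

Stirling: ln((5n)!) = 5n ln(5n) − 5n + O(ln n).
  S_n = 5n ln(5n) − 5n − 5n ln(n/32) + O(ln n)
      = 5n ln(5n) − 5n ln n + 5n ln 32 − 5n + O(ln n)
      = 5n ln 5 + 5n ln 32 − 5n + O(ln n)
      = 5n (ln 160 − 1) + O(ln n).
Numerically ln(160) − 1 ≈ 4.0752.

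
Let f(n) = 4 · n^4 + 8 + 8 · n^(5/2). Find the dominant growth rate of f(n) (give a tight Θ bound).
f(n) ∈ Θ(n^4)

Compare the terms by growth order. For large n, n^a · (log n)^b dominates n^a' · (log n)^b' iff a > a', or (a = a' and b > b'). Ranking the 3 terms shows the dominant one is 4 · n^4. Hence f(n) ∈ Θ(n^4).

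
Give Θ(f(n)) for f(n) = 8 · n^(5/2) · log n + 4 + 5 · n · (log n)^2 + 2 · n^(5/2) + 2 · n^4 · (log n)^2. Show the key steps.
f(n) ∈ Θ(n^4 · (log n)^2)

Compare the terms by growth order. For large n, n^a · (log n)^b dominates n^a' · (log n)^b' iff a > a', or (a = a' and b > b'). Ranking the 5 terms shows the dominant one is 2 · n^4 · (log n)^2. Hence f(n) ∈ Θ(n^4 · (log n)^2).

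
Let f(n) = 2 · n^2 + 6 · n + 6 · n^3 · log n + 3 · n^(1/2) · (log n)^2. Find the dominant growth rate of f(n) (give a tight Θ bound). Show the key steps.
f(n) ∈ Θ(n^3 · log n)

Compare the terms by growth order. For large n, n^a · (log n)^b dominates n^a' · (log n)^b' iff a > a', or (a = a' and b > b'). Ranking the 4 terms shows the dominant one is 6 · n^3 · log n. Hence f(n) ∈ Θ(n^3 · log n).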